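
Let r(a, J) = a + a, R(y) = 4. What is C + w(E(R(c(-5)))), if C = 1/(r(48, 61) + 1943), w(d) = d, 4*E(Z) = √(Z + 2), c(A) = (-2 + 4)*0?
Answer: 1/2039 + √6/4 ≈ 0.61286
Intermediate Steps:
c(A) = 0 (c(A) = 2*0 = 0)
E(Z) = √(2 + Z)/4 (E(Z) = √(Z + 2)/4 = √(2 + Z)/4)
r(a, J) = 2*a
C = 1/2039 (C = 1/(2*48 + 1943) = 1/(96 + 1943) = 1/2039 ≈ 0.00049044)
C + w(E(R(c(-5)))) = 1/2039 + √(2 + 4)/4 = 1/2039 + √6/4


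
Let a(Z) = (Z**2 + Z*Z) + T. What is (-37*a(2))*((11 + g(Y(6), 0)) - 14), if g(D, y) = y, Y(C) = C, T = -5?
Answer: 333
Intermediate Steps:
a(Z) = -5 + 2*Z**2 (a(Z) = (Z**2 + Z*Z) - 5 = (Z**2 + Z**2) - 5 = 2*Z**2 - 5 = -5 + 2*Z**2)
(-37*a(2))*((11 + g(Y(6), 0)) - 14) = (-37*(-5 + 2*2**2))*((11 + 0) - 14) = (-37*(-5 + 2*4))*(11 - 14) = -37*(-5 + 8)*(-3) = -37*3*(-3) = -111*(-3) = 333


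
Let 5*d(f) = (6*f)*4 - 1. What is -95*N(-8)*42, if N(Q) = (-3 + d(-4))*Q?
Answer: -715008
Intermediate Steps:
d(f) = -⅕ + 24*f/5 (d(f) = ((6*f)*4 - 1)/5 = (24*f - 1)/5 = (-1 + 24*f)/5 = -⅕ + 24*f/5)
N(Q) = -112*Q/5 (N(Q) = (-3 + (-⅕ + (24/5)*(-4)))*Q = (-3 + (-⅕ - 96/5))*Q = (-3 - 97/5)*Q = -112*Q/5)
-95*N(-8)*42 = -(-2128)*(-8)*42 = -95*896/5*42 = -17024*42 = -715008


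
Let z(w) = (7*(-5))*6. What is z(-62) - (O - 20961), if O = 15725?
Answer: 5026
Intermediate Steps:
z(w) = -210 (z(w) = -35*6 = -210)
z(-62) - (O - 20961) = -210 - (15725 - 20961) = -210 - 1*(-5236) = -210 + 5236 = 5026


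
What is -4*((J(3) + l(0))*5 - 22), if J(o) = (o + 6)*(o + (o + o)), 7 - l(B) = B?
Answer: -1672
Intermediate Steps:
l(B) = 7 - B
J(o) = 3*o*(6 + o) (J(o) = (6 + o)*(o + 2*o) = (6 + o)*(3*o) = 3*o*(6 + o))
-4*((J(3) + l(0))*5 - 22) = -4*((3*3*(6 + 3) + (7 - 1*0))*5 - 22) = -4*((3*3*9 + (7 + 0))*5 - 22) = -4*((81 + 7)*5 - 22) = -4*(88*5 - 22) = -4*(440 - 22) = -4*418 = -1672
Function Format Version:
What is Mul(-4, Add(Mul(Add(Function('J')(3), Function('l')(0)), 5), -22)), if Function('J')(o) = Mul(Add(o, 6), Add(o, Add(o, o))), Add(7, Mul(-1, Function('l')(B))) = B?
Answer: -1672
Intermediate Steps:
Function('l')(B) = Add(7, Mul(-1, B))
Function('J')(o) = Mul(3, o, Add(6, o)) (Function('J')(o) = Mul(Add(6, o), Add(o, Mul(2, o))) = Mul(Add(6, o), Mul(3, o)) = Mul(3, o, Add(6, o)))
Mul(-4, Add(Mul(Add(Function('J')(3), Function('l')(0)), 5), -22)) = Mul(-4, Add(Mul(Add(Mul(3, 3, Add(6, 3)), Add(7, Mul(-1, 0))), 5), -22)) = Mul(-4, Add(Mul(Add(Mul(3, 3, 9), Add(7, 0)), 5), -22)) = Mul(-4, Add(Mul(Add(81, 7), 5), -22)) = Mul(-4, Add(Mul(88, 5), -22)) = Mul(-4, Add(440, -22)) = Mul(-4, 418) = -1672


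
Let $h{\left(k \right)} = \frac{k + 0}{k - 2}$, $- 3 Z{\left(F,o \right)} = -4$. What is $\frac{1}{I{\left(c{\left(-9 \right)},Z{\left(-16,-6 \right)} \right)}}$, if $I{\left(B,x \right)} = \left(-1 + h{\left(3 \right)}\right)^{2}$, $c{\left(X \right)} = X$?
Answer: $\frac{1}{4} \approx 0.25$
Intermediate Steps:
$Z{\left(F,o \right)} = \frac{4}{3}$ ($Z{\left(F,o \right)} = \left(- \frac{1}{3}\right) \left(-4\right) = \frac{4}{3}$)
$h{\left(k \right)} = \frac{k}{-2 + k}$
$I{\left(B,x \right)} = 4$ ($I{\left(B,x \right)} = \left(-1 + \frac{3}{-2 + 3}\right)^{2} = \left(-1 + \frac{3}{1}\right)^{2} = \left(-1 + 3 \cdot 1\right)^{2} = \left(-1 + 3\right)^{2} = 2^{2} = 4$)
$\frac{1}{I{\left(c{\left(-9 \right)},Z{\left(-16,-6 \right)} \right)}} = \frac{1}{4}$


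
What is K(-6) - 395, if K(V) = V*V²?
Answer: -611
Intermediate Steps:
K(V) = V³
K(-6) - 395 = (-6)³ - 395 = -216 - 395 = -611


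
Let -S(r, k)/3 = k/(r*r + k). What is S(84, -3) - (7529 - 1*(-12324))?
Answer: -46674400/2351 ≈ -19853.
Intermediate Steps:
S(r, k) = -3*k/(k + r**2) (S(r, k) = -3*k/(r*r + k) = -3*k/(r**2 + k) = -3*k/(k + r**2))
S(84, -3) - (7529 - 1*(-12324)) = -3*(-3)/(-3 + 84**2) - (7529 - 1*(-12324)) = -3*(-3)/(-3 + 7056) - (7529 + 12324) = -3*(-3)/7053 - 1*19853 = -3*(-3)*1/7053 - 19853 = 3/2351 - 19853 = -46674400/2351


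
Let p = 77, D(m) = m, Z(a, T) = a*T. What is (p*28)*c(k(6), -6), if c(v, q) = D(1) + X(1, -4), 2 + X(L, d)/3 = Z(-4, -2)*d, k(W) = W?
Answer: -217756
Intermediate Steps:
Z(a, T) = T*a
X(L, d) = -6 + 24*d (X(L, d) = -6 + 3*((-2*(-4))*d) = -6 + 3*(8*d) = -6 + 24*d)
c(v, q) = -101 (c(v, q) = 1 + (-6 + 24*(-4)) = 1 + (-6 - 96) = 1 - 102 = -101)
(p*28)*c(k(6), -6) = (77*28)*(-101) = 2156*(-101) = -217756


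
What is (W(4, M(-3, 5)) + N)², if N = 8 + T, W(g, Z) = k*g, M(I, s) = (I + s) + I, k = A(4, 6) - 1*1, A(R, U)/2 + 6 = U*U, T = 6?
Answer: 62500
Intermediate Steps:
A(R, U) = -12 + 2*U² (A(R, U) = -12 + 2*(U*U) = -12 + 2*U²)
k = 59 (k = (-12 + 2*6²) - 1*1 = (-12 + 2*36) - 1 = (-12 + 72) - 1 = 60 - 1 = 59)
M(I, s) = s + 2*I
W(g, Z) = 59*g
N = 14 (N = 8 + 6 = 14)
(W(4, M(-3, 5)) + N)² = (59*4 + 14)² = (236 + 14)² = 250² = 62500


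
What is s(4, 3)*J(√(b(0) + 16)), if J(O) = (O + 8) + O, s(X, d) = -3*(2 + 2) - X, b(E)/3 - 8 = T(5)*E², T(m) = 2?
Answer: -128 - 64*√10 ≈ -330.39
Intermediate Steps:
b(E) = 24 + 6*E² (b(E) = 24 + 3*(2*E²) = 24 + 6*E²)
s(X, d) = -12 - X (s(X, d) = -3*4 - X = -12 - X)
J(O) = 8 + 2*O (J(O) = (8 + O) + O = 8 + 2*O)
s(4, 3)*J(√(b(0) + 16)) = (-12 - 1*4)*(8 + 2*√((24 + 6*0²) + 16)) = (-12 - 4)*(8 + 2*√((24 + 6*0) + 16)) = -16*(8 + 2*√((24 + 0) + 16)) = -16*(8 + 2*√(24 + 16)) = -16*(8 + 2*√40) = -16*(8 + 2*(2*√10)) = -16*(8 + 4*√10) = -128 - 64*√10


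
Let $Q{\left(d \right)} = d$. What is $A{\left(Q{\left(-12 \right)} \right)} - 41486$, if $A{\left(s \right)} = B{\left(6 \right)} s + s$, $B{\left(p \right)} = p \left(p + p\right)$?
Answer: $-42362$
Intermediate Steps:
$B{\left(p \right)} = 2 p^{2}$ ($B{\left(p \right)} = p 2 p = 2 p^{2}$)
$A{\left(s \right)} = 73 s$ ($A{\left(s \right)} = 2 \cdot 6^{2} s + s = 2 \cdot 36 s + s = 72 s + s = 73 s$)
$A{\left(Q{\left(-12 \right)} \right)} - 41486 = 73 \left(-12\right) - 41486 = -876 - 41486 = -42362$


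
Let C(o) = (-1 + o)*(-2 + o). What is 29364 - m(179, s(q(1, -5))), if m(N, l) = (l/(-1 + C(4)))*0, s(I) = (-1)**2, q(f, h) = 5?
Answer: 29364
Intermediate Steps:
s(I) = 1
m(N, l) = 0 (m(N, l) = (l/(-1 + (2 + 4**2 - 3*4)))*0 = (l/(-1 + (2 + 16 - 12)))*0 = (l/(-1 + 6))*0 = (l/5)*0 = 0)
29364 - m(179, s(q(1, -5))) = 29364 - 1*0 = 29364 + 0 = 29364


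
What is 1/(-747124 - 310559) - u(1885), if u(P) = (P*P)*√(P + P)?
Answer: -1/1057683 - 3553225*√3770 ≈ -2.1817e+8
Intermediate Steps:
u(P) = √2*P^(5/2) (u(P) = P²*√(2*P) = P²*(√2*√P) = √2*P^(5/2))
1/(-747124 - 310559) - u(1885) = 1/(-747124 - 310559) - √2*1885^(5/2) = 1/(-1057683) - √2*3553225*√1885 = -1/1057683 - 3553225*√3770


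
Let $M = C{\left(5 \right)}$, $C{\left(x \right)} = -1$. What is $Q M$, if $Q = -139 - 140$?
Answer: $279$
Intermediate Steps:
$M = -1$
$Q = -279$
$Q M = \left(-279\right) \left(-1\right) = 279$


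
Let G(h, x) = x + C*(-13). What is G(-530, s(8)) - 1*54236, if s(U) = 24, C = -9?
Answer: -54095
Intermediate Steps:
G(h, x) = 117 + x (G(h, x) = x - 9*(-13) = x + 117 = 117 + x)
G(-530, s(8)) - 1*54236 = (117 + 24) - 1*54236 = 141 - 54236 = -54095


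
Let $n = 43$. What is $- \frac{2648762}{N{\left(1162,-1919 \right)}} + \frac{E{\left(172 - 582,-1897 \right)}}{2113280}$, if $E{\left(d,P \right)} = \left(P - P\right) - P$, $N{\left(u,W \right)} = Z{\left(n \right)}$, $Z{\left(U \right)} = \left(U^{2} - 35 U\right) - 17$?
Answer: $- \frac{5597575139041}{691042560} \approx -8100.2$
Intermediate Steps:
$Z{\left(U \right)} = -17 + U^{2} - 35 U$
$N{\left(u,W \right)} = 327$ ($N{\left(u,W \right)} = -17 + 43^{2} - 1505 = -17 + 1849 - 1505 = 327$)
$E{\left(d,P \right)} = - P$ ($E{\left(d,P \right)} = 0 - P = - P$)
$- \frac{2648762}{N{\left(1162,-1919 \right)}} + \frac{E{\left(172 - 582,-1897 \right)}}{2113280} = - \frac{2648762}{327} + \frac{\left(-1\right) \left(-1897\right)}{2113280} = \left(-2648762\right) \frac{1}{327} + 1897 \cdot \frac{1}{2113280} = - \frac{2648762}{327} + \frac{1897}{2113280} = - \frac{5597575139041}{691042560}$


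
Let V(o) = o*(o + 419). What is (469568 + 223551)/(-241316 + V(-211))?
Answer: -693119/285204 ≈ -2.4303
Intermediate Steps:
V(o) = o*(419 + o)
(469568 + 223551)/(-241316 + V(-211)) = (469568 + 223551)/(-241316 - 211*(419 - 211)) = 693119/(-241316 - 211*208) = 693119/(-241316 - 43888) = 693119/(-285204) = 693119*(-1/285204) = -693119/285204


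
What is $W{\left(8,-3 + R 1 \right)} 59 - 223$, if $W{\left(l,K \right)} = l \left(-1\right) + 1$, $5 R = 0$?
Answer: $-636$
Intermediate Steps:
$R = 0$ ($R = \frac{1}{5} \cdot 0 = 0$)
$W{\left(l,K \right)} = 1 - l$ ($W{\left(l,K \right)} = - l + 1 = 1 - l$)
$W{\left(8,-3 + R 1 \right)} 59 - 223 = \left(1 - 8\right) 59 - 223 = \left(-7\right) 59 - 223 = -413 - 223 = -636$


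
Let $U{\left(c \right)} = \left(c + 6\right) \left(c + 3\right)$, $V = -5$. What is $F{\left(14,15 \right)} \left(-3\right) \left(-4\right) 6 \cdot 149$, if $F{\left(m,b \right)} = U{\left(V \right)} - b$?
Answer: $-182376$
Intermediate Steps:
$U{\left(c \right)} = \left(3 + c\right) \left(6 + c\right)$ ($U{\left(c \right)} = \left(6 + c\right) \left(3 + c\right) = \left(3 + c\right) \left(6 + c\right)$)
$F{\left(m,b \right)} = -2 - b$ ($F{\left(m,b \right)} = \left(18 + \left(-5\right)^{2} + 9 \left(-5\right)\right) - b = \left(18 + 25 - 45\right) - b = -2 - b$)
$F{\left(14,15 \right)} \left(-3\right) \left(-4\right) 6 \cdot 149 = \left(-2 - 15\right) \left(-3\right) \left(-4\right) 6 \cdot 149 = \left(-2 - 15\right) 12 \cdot 6 \cdot 149 = \left(-17\right) 72 \cdot 149 = \left(-1224\right) 149 = -182376$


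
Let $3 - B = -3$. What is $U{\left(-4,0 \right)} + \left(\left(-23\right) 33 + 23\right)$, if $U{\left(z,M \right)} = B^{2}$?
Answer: $-700$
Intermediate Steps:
$B = 6$ ($B = 3 - -3 = 3 + 3 = 6$)
$U{\left(z,M \right)} = 36$ ($U{\left(z,M \right)} = 6^{2} = 36$)
$U{\left(-4,0 \right)} + \left(\left(-23\right) 33 + 23\right) = 36 + \left(\left(-23\right) 33 + 23\right) = 36 + \left(-759 + 23\right) = 36 - 736 = -700$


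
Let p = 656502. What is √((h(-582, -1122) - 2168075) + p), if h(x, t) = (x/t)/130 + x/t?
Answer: I*√893303207498130/24310 ≈ 1229.5*I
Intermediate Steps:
h(x, t) = 131*x/(130*t) (h(x, t) = (x/t)*(1/130) + x/t = x/(130*t) + x/t = 131*x/(130*t))
√((h(-582, -1122) - 2168075) + p) = √(((131/130)*(-582)/(-1122) - 2168075) + 656502) = √(((131/130)*(-582)*(-1/1122) - 2168075) + 656502) = √((12707/24310 - 2168075) + 656502) = √(-52705890543/24310 + 656502) = √(-36746326923/24310) = I*√893303207498130/24310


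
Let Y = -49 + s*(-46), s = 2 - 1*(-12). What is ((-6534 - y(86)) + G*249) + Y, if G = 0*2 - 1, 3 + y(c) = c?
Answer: -7559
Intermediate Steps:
s = 14 (s = 2 + 12 = 14)
y(c) = -3 + c
G = -1 (G = 0 - 1 = -1)
Y = -693 (Y = -49 + 14*(-46) = -49 - 644 = -693)
((-6534 - y(86)) + G*249) + Y = ((-6534 - (-3 + 86)) - 1*249) - 693 = ((-6534 - 1*83) - 249) - 693 = ((-6534 - 83) - 249) - 693 = (-6617 - 249) - 693 = -6866 - 693 = -7559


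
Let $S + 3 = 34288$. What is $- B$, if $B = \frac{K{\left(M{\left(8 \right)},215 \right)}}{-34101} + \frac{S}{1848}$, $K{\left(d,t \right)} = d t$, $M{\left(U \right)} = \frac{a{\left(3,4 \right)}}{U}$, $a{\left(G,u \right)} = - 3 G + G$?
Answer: $- \frac{129938975}{7002072} \approx -18.557$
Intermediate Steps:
$a{\left(G,u \right)} = - 2 G$
$M{\left(U \right)} = - \frac{6}{U}$ ($M{\left(U \right)} = \frac{\left(-2\right) 3}{U} = - \frac{6}{U}$)
$S = 34285$ ($S = -3 + 34288 = 34285$)
$B = \frac{129938975}{7002072}$ ($B = \frac{- \frac{6}{8} \cdot 215}{-34101} + \frac{34285}{1848} = \left(-6\right) \frac{1}{8} \cdot 215 \left(- \frac{1}{34101}\right) + 34285 \cdot \frac{1}{1848} = \left(- \frac{3}{4}\right) 215 \left(- \frac{1}{34101}\right) + \frac{34285}{1848} = \left(- \frac{645}{4}\right) \left(- \frac{1}{34101}\right) + \frac{34285}{1848} = \frac{215}{45468} + \frac{34285}{1848} = \frac{129938975}{7002072} \approx 18.557$)
$- B = \left(-1\right) \frac{129938975}{7002072} = - \frac{129938975}{7002072}$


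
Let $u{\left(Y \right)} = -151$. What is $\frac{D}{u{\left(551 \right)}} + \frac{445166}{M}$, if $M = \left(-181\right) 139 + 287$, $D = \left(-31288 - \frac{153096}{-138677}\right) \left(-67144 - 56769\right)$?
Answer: $- \frac{6685975866143262181}{260412662972} \approx -2.5675 \cdot 10^{7}$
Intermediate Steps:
$D = \frac{537630363879440}{138677}$ ($D = \left(-31288 - - \frac{153096}{138677}\right) \left(-123913\right) = \left(-31288 + \frac{153096}{138677}\right) \left(-123913\right) = \left(- \frac{4338772880}{138677}\right) \left(-123913\right) = \frac{537630363879440}{138677} \approx 3.8769 \cdot 10^{9}$)
$M = -24872$ ($M = -25159 + 287 = -24872$)
$\frac{D}{u{\left(551 \right)}} + \frac{445166}{M} = \frac{537630363879440}{138677 \left(-151\right)} + \frac{445166}{-24872} = \frac{537630363879440}{138677} \left(- \frac{1}{151}\right) + 445166 \left(- \frac{1}{24872}\right) = - \frac{537630363879440}{20940227} - \frac{222583}{12436} = - \frac{6685975866143262181}{260412662972}$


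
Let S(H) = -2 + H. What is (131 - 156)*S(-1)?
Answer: 75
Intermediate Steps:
(131 - 156)*S(-1) = (131 - 156)*(-2 - 1) = -25*(-3) = 75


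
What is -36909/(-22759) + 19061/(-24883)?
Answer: 484597348/566312197 ≈ 0.85571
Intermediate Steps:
-36909/(-22759) + 19061/(-24883) = -36909*(-1/22759) + 19061*(-1/24883) = 36909/22759 - 19061/24883 = 484597348/566312197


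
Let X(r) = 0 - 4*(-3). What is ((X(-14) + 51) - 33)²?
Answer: 900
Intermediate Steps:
X(r) = 12 (X(r) = 0 + 12 = 12)
((X(-14) + 51) - 33)² = ((12 + 51) - 33)² = (63 - 33)² = 30² = 900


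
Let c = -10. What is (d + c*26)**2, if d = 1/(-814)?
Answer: 44791912881/662596 ≈ 67601.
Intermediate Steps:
d = -1/814 ≈ -0.0012285
(d + c*26)**2 = (-1/814 - 10*26)**2 = (-1/814 - 260)**2 = (-211641/814)**2 = 44791912881/662596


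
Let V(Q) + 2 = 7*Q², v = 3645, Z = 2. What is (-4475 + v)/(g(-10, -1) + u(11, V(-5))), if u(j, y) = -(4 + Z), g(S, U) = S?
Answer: 415/8 ≈ 51.875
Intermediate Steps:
V(Q) = -2 + 7*Q²
u(j, y) = -6 (u(j, y) = -(4 + 2) = -1*6 = -6)
(-4475 + v)/(g(-10, -1) + u(11, V(-5))) = (-4475 + 3645)/(-10 - 6) = -830/(-16) = -830*(-1/16) = 415/8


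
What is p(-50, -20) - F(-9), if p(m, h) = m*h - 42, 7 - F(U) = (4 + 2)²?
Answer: 987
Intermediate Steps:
F(U) = -29 (F(U) = 7 - (4 + 2)² = 7 - 1*6² = 7 - 1*36 = 7 - 36 = -29)
p(m, h) = -42 + h*m (p(m, h) = h*m - 42 = -42 + h*m)
p(-50, -20) - F(-9) = (-42 - 20*(-50)) - 1*(-29) = (-42 + 1000) + 29 = 958 + 29 = 987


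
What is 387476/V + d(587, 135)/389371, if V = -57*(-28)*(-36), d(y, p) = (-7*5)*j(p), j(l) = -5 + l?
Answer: -37783335599/5592925044 ≈ -6.7556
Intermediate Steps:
d(y, p) = 175 - 35*p (d(y, p) = (-7*5)*(-5 + p) = -35*(-5 + p) = 175 - 35*p)
V = -57456 (V = 1596*(-36) = -57456)
387476/V + d(587, 135)/389371 = 387476/(-57456) + (175 - 35*135)/389371 = 387476*(-1/57456) + (175 - 4725)*(1/389371) = -96869/14364 - 4550*1/389371 = -96869/14364 - 4550/389371 = -37783335599/5592925044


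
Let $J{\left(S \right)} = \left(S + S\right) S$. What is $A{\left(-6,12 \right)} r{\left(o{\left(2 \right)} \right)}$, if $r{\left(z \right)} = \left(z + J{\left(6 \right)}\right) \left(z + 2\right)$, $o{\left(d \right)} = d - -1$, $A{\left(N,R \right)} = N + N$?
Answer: $-4500$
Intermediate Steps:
$J{\left(S \right)} = 2 S^{2}$ ($J{\left(S \right)} = 2 S S = 2 S^{2}$)
$A{\left(N,R \right)} = 2 N$
$o{\left(d \right)} = 1 + d$ ($o{\left(d \right)} = d + 1 = 1 + d$)
$r{\left(z \right)} = \left(2 + z\right) \left(72 + z\right)$ ($r{\left(z \right)} = \left(z + 2 \cdot 6^{2}\right) \left(z + 2\right) = \left(z + 2 \cdot 36\right) \left(2 + z\right) = \left(z + 72\right) \left(2 + z\right) = \left(72 + z\right) \left(2 + z\right) = \left(2 + z\right) \left(72 + z\right)$)
$A{\left(-6,12 \right)} r{\left(o{\left(2 \right)} \right)} = 2 \left(-6\right) \left(144 + \left(1 + 2\right)^{2} + 74 \left(1 + 2\right)\right) = - 12 \left(144 + 3^{2} + 74 \cdot 3\right) = - 12 \left(144 + 9 + 222\right) = \left(-12\right) 375 = -4500$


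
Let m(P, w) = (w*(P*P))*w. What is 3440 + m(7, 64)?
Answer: 204144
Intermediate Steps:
m(P, w) = P**2*w**2 (m(P, w) = (w*P**2)*w = P**2*w**2)
3440 + m(7, 64) = 3440 + 7**2*64**2 = 3440 + 49*4096 = 3440 + 200704 = 204144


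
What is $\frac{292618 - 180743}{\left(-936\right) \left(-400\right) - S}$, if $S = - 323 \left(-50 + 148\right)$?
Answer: $\frac{111875}{406054} \approx 0.27552$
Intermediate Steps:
$S = -31654$ ($S = \left(-323\right) 98 = -31654$)
$\frac{292618 - 180743}{\left(-936\right) \left(-400\right) - S} = \frac{292618 - 180743}{\left(-936\right) \left(-400\right) - -31654} = \frac{111875}{374400 + 31654} = \frac{111875}{406054}$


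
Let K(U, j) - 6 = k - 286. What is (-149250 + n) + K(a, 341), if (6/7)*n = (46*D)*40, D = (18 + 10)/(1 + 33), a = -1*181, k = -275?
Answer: -7549895/51 ≈ -1.4804e+5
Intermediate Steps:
a = -181
K(U, j) = -555 (K(U, j) = 6 + (-275 - 286) = 6 - 561 = -555)
D = 14/17 (D = 28/34 = 28*(1/34) = 14/17 ≈ 0.82353)
n = 90160/51 (n = 7*((46*(14/17))*40)/6 = 7*((644/17)*40)/6 = (7/6)*(25760/17) = 90160/51 ≈ 1767.8)
(-149250 + n) + K(a, 341) = (-149250 + 90160/51) - 555 = -7521590/51 - 555 = -7549895/51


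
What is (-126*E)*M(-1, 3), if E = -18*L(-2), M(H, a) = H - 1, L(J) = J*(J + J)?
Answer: -36288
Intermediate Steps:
L(J) = 2*J² (L(J) = J*(2*J) = 2*J²)
M(H, a) = -1 + H
E = -144 (E = -36*(-2)² = -36*4 = -18*8 = -144)
(-126*E)*M(-1, 3) = (-126*(-144))*(-1 - 1) = 18144*(-2) = -36288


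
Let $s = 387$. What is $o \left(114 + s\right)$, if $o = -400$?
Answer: $-200400$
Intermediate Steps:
$o \left(114 + s\right) = - 400 \left(114 + 387\right) = \left(-400\right) 501 = -200400$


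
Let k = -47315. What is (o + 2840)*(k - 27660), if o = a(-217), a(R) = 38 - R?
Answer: -232047625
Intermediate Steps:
o = 255 (o = 38 - 1*(-217) = 38 + 217 = 255)
(o + 2840)*(k - 27660) = (255 + 2840)*(-47315 - 27660) = 3095*(-74975) = -232047625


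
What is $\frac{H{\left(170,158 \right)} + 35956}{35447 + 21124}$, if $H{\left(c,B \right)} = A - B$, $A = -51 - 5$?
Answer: $\frac{11914}{18857} \approx 0.63181$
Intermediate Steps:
$A = -56$ ($A = -51 - 5 = -56$)
$H{\left(c,B \right)} = -56 - B$
$\frac{H{\left(170,158 \right)} + 35956}{35447 + 21124} = \frac{\left(-56 - 158\right) + 35956}{35447 + 21124} = \frac{\left(-56 - 158\right) + 35956}{56571} = \left(-214 + 35956\right) \frac{1}{56571} = 35742 \cdot \frac{1}{56571} = \frac{11914}{18857}$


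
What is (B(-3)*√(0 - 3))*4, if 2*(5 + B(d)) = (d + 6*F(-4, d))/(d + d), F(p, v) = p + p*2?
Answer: 5*I*√3 ≈ 8.6602*I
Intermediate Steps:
F(p, v) = 3*p (F(p, v) = p + 2*p = 3*p)
B(d) = -5 + (-72 + d)/(4*d) (B(d) = -5 + ((d + 6*(3*(-4)))/(d + d))/2 = -5 + ((d + 6*(-12))/((2*d)))/2 = -5 + ((d - 72)*(1/(2*d)))/2 = -5 + ((-72 + d)*(1/(2*d)))/2 = -5 + ((-72 + d)/(2*d))/2 = -5 + (-72 + d)/(4*d))
(B(-3)*√(0 - 3))*4 = ((-19/4 - 18/(-3))*√(0 - 3))*4 = ((-19/4 - 18*(-⅓))*√(-3))*4 = ((-19/4 + 6)*(I*√3))*4 = (5*(I*√3)/4)*4 = (5*I*√3/4)*4 = 5*I*√3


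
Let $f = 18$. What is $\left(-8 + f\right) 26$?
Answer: $260$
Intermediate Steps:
$\left(-8 + f\right) 26 = \left(-8 + 18\right) 26 = 10 \cdot 26 = 260$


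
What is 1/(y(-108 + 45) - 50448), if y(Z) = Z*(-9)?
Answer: -1/49881 ≈ -2.0048e-5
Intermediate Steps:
y(Z) = -9*Z
1/(y(-108 + 45) - 50448) = 1/(-9*(-108 + 45) - 50448) = 1/(-9*(-63) - 50448) = 1/(567 - 50448) = 1/(-49881) = -1/49881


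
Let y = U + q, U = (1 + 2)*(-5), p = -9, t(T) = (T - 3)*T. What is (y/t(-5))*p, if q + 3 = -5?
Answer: 207/40 ≈ 5.1750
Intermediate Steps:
t(T) = T*(-3 + T) (t(T) = (-3 + T)*T = T*(-3 + T))
U = -15 (U = 3*(-5) = -15)
q = -8 (q = -3 - 5 = -8)
y = -23 (y = -15 - 8 = -23)
(y/t(-5))*p = (-23/(-5*(-3 - 5)))*(-9) = (-23/(-5*(-8)))*(-9) = (-23/40)*(-9) = ((1/40)*(-23))*(-9) = -23/40*(-9) = 207/40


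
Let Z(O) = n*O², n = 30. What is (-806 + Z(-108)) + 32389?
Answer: 381503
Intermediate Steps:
Z(O) = 30*O²
(-806 + Z(-108)) + 32389 = (-806 + 30*(-108)²) + 32389 = (-806 + 30*11664) + 32389 = (-806 + 349920) + 32389 = 349114 + 32389 = 381503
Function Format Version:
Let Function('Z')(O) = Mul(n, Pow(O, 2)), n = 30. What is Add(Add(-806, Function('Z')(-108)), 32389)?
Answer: 381503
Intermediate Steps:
Function('Z')(O) = Mul(30, Pow(O, 2))
Add(Add(-806, Function('Z')(-108)), 32389) = Add(Add(-806, Mul(30, Pow(-108, 2))), 32389) = Add(Add(-806, Mul(30, 11664)), 32389) = Add(Add(-806, 349920), 32389) = Add(349114, 32389) = 381503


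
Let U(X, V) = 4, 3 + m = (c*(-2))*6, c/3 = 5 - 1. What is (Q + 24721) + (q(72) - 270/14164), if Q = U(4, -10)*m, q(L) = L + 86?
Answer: 172028727/7082 ≈ 24291.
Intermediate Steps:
q(L) = 86 + L
c = 12 (c = 3*(5 - 1) = 3*4 = 12)
m = -147 (m = -3 + (12*(-2))*6 = -3 - 24*6 = -3 - 144 = -147)
Q = -588 (Q = 4*(-147) = -588)
(Q + 24721) + (q(72) - 270/14164) = (-588 + 24721) + ((86 + 72) - 270/14164) = 24133 + (158 - 270*1/14164) = 24133 + (158 - 135/7082) = 24133 + 1118821/7082 = 172028727/7082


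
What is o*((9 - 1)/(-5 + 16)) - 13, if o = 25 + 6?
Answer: 105/11 ≈ 9.5455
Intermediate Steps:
o = 31
o*((9 - 1)/(-5 + 16)) - 13 = 31*((9 - 1)/(-5 + 16)) - 13 = 31*(8/11) - 13 = 248/11 - 13 = 105/11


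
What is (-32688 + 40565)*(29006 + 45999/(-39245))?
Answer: 8966345548067/39245 ≈ 2.2847e+8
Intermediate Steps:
(-32688 + 40565)*(29006 + 45999/(-39245)) = 7877*(29006 + 45999*(-1/39245)) = 7877*(29006 - 45999/39245) = 7877*(1138294471/39245) = 8966345548067/39245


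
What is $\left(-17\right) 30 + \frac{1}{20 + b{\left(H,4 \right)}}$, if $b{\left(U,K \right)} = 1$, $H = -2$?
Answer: $- \frac{10709}{21} \approx -509.95$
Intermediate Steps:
$\left(-17\right) 30 + \frac{1}{20 + b{\left(H,4 \right)}} = \left(-17\right) 30 + \frac{1}{20 + 1} = -510 + \frac{1}{21} = - \frac{10709}{21}$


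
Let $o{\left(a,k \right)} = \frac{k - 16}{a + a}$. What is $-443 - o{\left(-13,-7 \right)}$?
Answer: $- \frac{11541}{26} \approx -443.88$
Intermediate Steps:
$o{\left(a,k \right)} = \frac{-16 + k}{2 a}$
$-443 - o{\left(-13,-7 \right)} = -443 - \frac{-16 - 7}{2 \left(-13\right)} = -443 - \frac{1}{2} \left(- \frac{1}{13}\right) \left(-23\right) = -443 - \frac{23}{26} = - \frac{11541}{26}$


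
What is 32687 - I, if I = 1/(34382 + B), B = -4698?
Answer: 970280907/29684 ≈ 32687.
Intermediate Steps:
I = 1/29684 (I = 1/(34382 - 4698) = 1/29684 ≈ 3.3688e-5)
32687 - I = 32687 - 1*1/29684 = 32687 - 1/29684 = 970280907/29684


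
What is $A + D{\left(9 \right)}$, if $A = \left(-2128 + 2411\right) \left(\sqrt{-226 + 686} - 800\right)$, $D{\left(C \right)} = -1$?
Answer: $-226401 + 566 \sqrt{115} \approx -2.2033 \cdot 10^{5}$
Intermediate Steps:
$A = -226400 + 566 \sqrt{115}$ ($A = 283 \left(\sqrt{460} - 800\right) = 283 \left(2 \sqrt{115} - 800\right) = 283 \left(-800 + 2 \sqrt{115}\right) = -226400 + 566 \sqrt{115} \approx -2.2033 \cdot 10^{5}$)
$A + D{\left(9 \right)} = \left(-226400 + 566 \sqrt{115}\right) - 1 = -226401 + 566 \sqrt{115}$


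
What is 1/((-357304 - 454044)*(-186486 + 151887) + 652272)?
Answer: 1/28072481724 ≈ 3.5622e-11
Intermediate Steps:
1/((-357304 - 454044)*(-186486 + 151887) + 652272) = 1/(-811348*(-34599) + 652272) = 1/(28071829452 + 652272) = 1/28072481724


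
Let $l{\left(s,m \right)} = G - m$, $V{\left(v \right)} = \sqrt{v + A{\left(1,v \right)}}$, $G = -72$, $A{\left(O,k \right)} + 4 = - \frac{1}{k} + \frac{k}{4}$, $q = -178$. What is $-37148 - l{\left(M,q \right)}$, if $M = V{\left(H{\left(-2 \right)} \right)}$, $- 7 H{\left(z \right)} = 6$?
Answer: $-37254$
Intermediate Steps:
$H{\left(z \right)} = - \frac{6}{7}$ ($H{\left(z \right)} = \left(- \frac{1}{7}\right) 6 = - \frac{6}{7}$)
$A{\left(O,k \right)} = -4 - \frac{1}{k} + \frac{k}{4}$ ($A{\left(O,k \right)} = -4 + \left(- \frac{1}{k} + \frac{k}{4}\right) = -4 - \frac{1}{k} + \frac{k}{4}$)
$V{\left(v \right)} = \sqrt{-4 - \frac{1}{v} + \frac{5 v}{4}}$ ($V{\left(v \right)} = \sqrt{v - \left(4 + \frac{1}{v} - \frac{v}{4}\right)} = \sqrt{-4 - \frac{1}{v} + \frac{5 v}{4}}$)
$M = \frac{i \sqrt{1722}}{21}$ ($M = \frac{\sqrt{-16 - \frac{4}{- \frac{6}{7}} + 5 \left(- \frac{6}{7}\right)}}{2} = \frac{\sqrt{-16 - - \frac{14}{3} - \frac{30}{7}}}{2} = \frac{\sqrt{-16 + \frac{14}{3} - \frac{30}{7}}}{2} = \frac{\sqrt{- \frac{328}{21}}}{2} = \frac{\frac{2}{21} i \sqrt{1722}}{2} = \frac{i \sqrt{1722}}{21} \approx 1.976 i$)
$l{\left(s,m \right)} = -72 - m$
$-37148 - l{\left(M,q \right)} = -37148 - \left(-72 - -178\right) = -37148 - \left(-72 + 178\right) = -37148 - 106 = -37254$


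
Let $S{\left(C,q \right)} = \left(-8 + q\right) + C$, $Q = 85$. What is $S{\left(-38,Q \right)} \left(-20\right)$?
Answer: $-780$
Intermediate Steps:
$S{\left(C,q \right)} = -8 + C + q$
$S{\left(-38,Q \right)} \left(-20\right) = \left(-8 - 38 + 85\right) \left(-20\right) = 39 \left(-20\right) = -780$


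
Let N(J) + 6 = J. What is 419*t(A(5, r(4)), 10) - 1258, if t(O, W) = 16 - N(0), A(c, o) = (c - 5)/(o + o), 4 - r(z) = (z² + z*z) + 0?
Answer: 7960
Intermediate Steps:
r(z) = 4 - 2*z² (r(z) = 4 - ((z² + z*z) + 0) = 4 - ((z² + z²) + 0) = 4 - (2*z² + 0) = 4 - 2*z²)
N(J) = -6 + J
A(c, o) = (-5 + c)/(2*o) (A(c, o) = (-5 + c)/((2*o)) = (-5 + c)*(1/(2*o)) = (-5 + c)/(2*o))
t(O, W) = 22 (t(O, W) = 16 - (-6 + 0) = 16 - 1*(-6) = 16 + 6 = 22)
419*t(A(5, r(4)), 10) - 1258 = 419*22 - 1258 = 9218 - 1258 = 7960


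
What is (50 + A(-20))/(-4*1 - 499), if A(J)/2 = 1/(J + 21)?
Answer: -52/503 ≈ -0.10338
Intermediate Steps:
A(J) = 2/(21 + J) (A(J) = 2/(J + 21) = 2/(21 + J))
(50 + A(-20))/(-4*1 - 499) = (50 + 2/(21 - 20))/(-4*1 - 499) = (50 + 2/1)/(-4 - 499) = (50 + 2*1)/(-503) = (50 + 2)*(-1/503) = 52*(-1/503) = -52/503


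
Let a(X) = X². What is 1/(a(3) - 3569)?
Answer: -1/3560 ≈ -0.00028090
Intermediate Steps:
1/(a(3) - 3569) = 1/(3² - 3569) = 1/(9 - 3569) = 1/(-3560) = -1/3560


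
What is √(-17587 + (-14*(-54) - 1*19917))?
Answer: 2*I*√9187 ≈ 191.7*I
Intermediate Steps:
√(-17587 + (-14*(-54) - 1*19917)) = √(-17587 + (756 - 19917)) = √(-17587 - 19161) = √(-36748) = 2*I*√9187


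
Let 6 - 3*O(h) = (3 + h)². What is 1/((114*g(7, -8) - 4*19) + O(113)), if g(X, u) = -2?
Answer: -3/14362 ≈ -0.00020888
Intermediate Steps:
O(h) = 2 - (3 + h)²/3
1/((114*g(7, -8) - 4*19) + O(113)) = 1/((114*(-2) - 4*19) + (2 - (3 + 113)²/3)) = 1/((-228 - 76) + (2 - ⅓*116²)) = 1/(-304 + (2 - ⅓*13456)) = 1/(-304 + (2 - 13456/3)) = 1/(-304 - 13450/3) = 1/(-14362/3) = -3/14362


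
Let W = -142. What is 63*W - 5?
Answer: -8951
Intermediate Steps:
63*W - 5 = 63*(-142) - 5 = -8946 - 5 = -8951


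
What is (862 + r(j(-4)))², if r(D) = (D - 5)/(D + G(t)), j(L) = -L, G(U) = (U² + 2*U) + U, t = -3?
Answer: 11881809/16 ≈ 7.4261e+5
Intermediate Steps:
G(U) = U² + 3*U
r(D) = (-5 + D)/D (r(D) = (D - 5)/(D - 3*(3 - 3)) = (-5 + D)/(D - 3*0) = (-5 + D)/(D + 0) = (-5 + D)/D)
(862 + r(j(-4)))² = (862 + (-5 - 1*(-4))/((-1*(-4))))² = (862 + (-5 + 4)/4)² = (862 + (¼)*(-1))² = (862 - ¼)² = (3447/4)² = 11881809/16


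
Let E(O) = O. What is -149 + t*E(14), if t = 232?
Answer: 3099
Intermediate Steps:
-149 + t*E(14) = -149 + 232*14 = -149 + 3248 = 3099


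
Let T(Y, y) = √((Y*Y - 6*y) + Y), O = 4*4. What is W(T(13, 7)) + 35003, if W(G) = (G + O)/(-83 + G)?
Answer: 236233779/6749 - 198*√35/6749 ≈ 35003.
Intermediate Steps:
O = 16
T(Y, y) = √(Y + Y² - 6*y) (T(Y, y) = √((Y² - 6*y) + Y) = √(Y + Y² - 6*y))
W(G) = (16 + G)/(-83 + G) (W(G) = (G + 16)/(-83 + G) = (16 + G)/(-83 + G))
W(T(13, 7)) + 35003 = (16 + √(13 + 13² - 6*7))/(-83 + √(13 + 13² - 6*7)) + 35003 = (16 + √(13 + 169 - 42))/(-83 + √(13 + 169 - 42)) + 35003 = (16 + √140)/(-83 + √140) + 35003 = (16 + 2*√35)/(-83 + 2*√35) + 35003 = 35003 + (16 + 2*√35)/(-83 + 2*√35)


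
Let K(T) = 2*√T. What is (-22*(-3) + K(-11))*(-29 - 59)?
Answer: -5808 - 176*I*√11 ≈ -5808.0 - 583.73*I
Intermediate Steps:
(-22*(-3) + K(-11))*(-29 - 59) = (-22*(-3) + 2*√(-11))*(-29 - 59) = (66 + 2*(I*√11))*(-88) = (66 + 2*I*√11)*(-88) = -5808 - 176*I*√11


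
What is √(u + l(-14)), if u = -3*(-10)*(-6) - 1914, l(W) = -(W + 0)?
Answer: 4*I*√130 ≈ 45.607*I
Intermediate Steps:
l(W) = -W
u = -2094 (u = 30*(-6) - 1914 = -180 - 1914 = -2094)
√(u + l(-14)) = √(-2094 - 1*(-14)) = √(-2094 + 14) = √(-2080) = 4*I*√130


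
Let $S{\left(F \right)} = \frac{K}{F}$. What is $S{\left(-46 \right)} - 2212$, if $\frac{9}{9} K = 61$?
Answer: $- \frac{101813}{46} \approx -2213.3$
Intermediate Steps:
$K = 61$
$S{\left(F \right)} = \frac{61}{F}$
$S{\left(-46 \right)} - 2212 = \frac{61}{-46} - 2212 = 61 \left(- \frac{1}{46}\right) - 2212 = - \frac{61}{46} - 2212 = - \frac{101813}{46}$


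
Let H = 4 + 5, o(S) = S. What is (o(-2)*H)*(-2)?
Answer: 36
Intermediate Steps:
H = 9
(o(-2)*H)*(-2) = -2*9*(-2) = -18*(-2) = 36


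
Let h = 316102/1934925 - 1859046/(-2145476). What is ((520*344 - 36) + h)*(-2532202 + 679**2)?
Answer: -256287415502076834155937/691889191550 ≈ -3.7042e+11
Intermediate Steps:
h = 2137651918051/2075667574650 (h = 316102*(1/1934925) - 1859046*(-1/2145476) = 316102/1934925 + 929523/1072738 = 2137651918051/2075667574650 ≈ 1.0299)
((520*344 - 36) + h)*(-2532202 + 679**2) = ((520*344 - 36) + 2137651918051/2075667574650)*(-2532202 + 679**2) = ((178880 - 36) + 2137651918051/2075667574650)*(-2532202 + 461041) = (178844 + 2137651918051/2075667574650)*(-2071161) = (371222829372622651/2075667574650)*(-2071161) = -256287415502076834155937/691889191550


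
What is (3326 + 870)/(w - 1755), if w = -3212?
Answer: -4196/4967 ≈ -0.84478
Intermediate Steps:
(3326 + 870)/(w - 1755) = (3326 + 870)/(-3212 - 1755) = 4196/(-4967) = 4196*(-1/4967) = -4196/4967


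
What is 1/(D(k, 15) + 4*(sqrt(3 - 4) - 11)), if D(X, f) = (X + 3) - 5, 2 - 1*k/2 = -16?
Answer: -5/58 - I/29 ≈ -0.086207 - 0.034483*I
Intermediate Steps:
k = 36 (k = 4 - 2*(-16) = 4 + 32 = 36)
D(X, f) = -2 + X (D(X, f) = (3 + X) - 5 = -2 + X)
1/(D(k, 15) + 4*(sqrt(3 - 4) - 11)) = 1/((-2 + 36) + 4*(sqrt(3 - 4) - 11)) = 1/(34 + 4*(sqrt(-1) - 11)) = 1/(34 + 4*(I - 11)) = 1/(34 + 4*(-11 + I)) = 1/(34 + (-44 + 4*I)) = 1/(-10 + 4*I) = (-10 - 4*I)/116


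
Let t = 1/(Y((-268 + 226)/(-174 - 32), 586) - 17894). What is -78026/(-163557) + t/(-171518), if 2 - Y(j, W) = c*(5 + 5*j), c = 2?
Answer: 24679552664000659/51732929950409016 ≈ 0.47706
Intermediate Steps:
Y(j, W) = -8 - 10*j (Y(j, W) = 2 - 2*(5 + 5*j) = 2 - (10 + 10*j) = 2 + (-10 - 10*j) = -8 - 10*j)
t = -103/1844116 (t = 1/((-8 - 10*(-268 + 226)/(-174 - 32)) - 17894) = 1/((-8 - (-420)/(-206)) - 17894) = 1/((-8 - (-420)*(-1)/206) - 17894) = 1/((-8 - 10*21/103) - 17894) = 1/((-8 - 210/103) - 17894) = 1/(-1034/103 - 17894) = 1/(-1844116/103) = -103/1844116 ≈ -5.5853e-5)
-78026/(-163557) + t/(-171518) = -78026/(-163557) - 103/1844116/(-171518) = -78026*(-1/163557) - 103/1844116*(-1/171518) = 78026/163557 + 103/316299088088 = 24679552664000659/51732929950409016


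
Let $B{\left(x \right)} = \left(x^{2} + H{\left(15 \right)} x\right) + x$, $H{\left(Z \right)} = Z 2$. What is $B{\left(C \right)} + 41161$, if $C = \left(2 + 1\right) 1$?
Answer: $41263$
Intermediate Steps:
$H{\left(Z \right)} = 2 Z$
$C = 3$ ($C = 3 \cdot 1 = 3$)
$B{\left(x \right)} = x^{2} + 31 x$ ($B{\left(x \right)} = \left(x^{2} + 2 \cdot 15 x\right) + x = \left(x^{2} + 30 x\right) + x = x^{2} + 31 x$)
$B{\left(C \right)} + 41161 = 3 \left(31 + 3\right) + 41161 = 3 \cdot 34 + 41161 = 102 + 41161 = 41263$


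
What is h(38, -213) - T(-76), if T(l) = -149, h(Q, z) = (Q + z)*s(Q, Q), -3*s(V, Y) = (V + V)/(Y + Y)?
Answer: 622/3 ≈ 207.33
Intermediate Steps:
s(V, Y) = -V/(3*Y) (s(V, Y) = -(V + V)/(3*(Y + Y)) = -2*V/(3*(2*Y)) = -2*V*1/(2*Y)/3 = -V/(3*Y))
h(Q, z) = -Q/3 - z/3 (h(Q, z) = (Q + z)*(-Q/(3*Q)) = (Q + z)*(-⅓) = -Q/3 - z/3)
h(38, -213) - T(-76) = (-⅓*38 - ⅓*(-213)) - 1*(-149) = (-38/3 + 71) + 149 = 175/3 + 149 = 622/3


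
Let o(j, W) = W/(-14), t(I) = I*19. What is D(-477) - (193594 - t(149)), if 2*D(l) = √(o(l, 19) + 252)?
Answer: -190763 + 11*√406/28 ≈ -1.9076e+5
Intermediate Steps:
t(I) = 19*I
o(j, W) = -W/14 (o(j, W) = W*(-1/14) = -W/14)
D(l) = 11*√406/28 (D(l) = √(-1/14*19 + 252)/2 = √(-19/14 + 252)/2 = √(3509/14)/2 = (11*√406/14)/2 = 11*√406/28)
D(-477) - (193594 - t(149)) = 11*√406/28 - (193594 - 19*149) = 11*√406/28 - (193594 - 1*2831) = 11*√406/28 - (193594 - 2831) = 11*√406/28 - 1*190763 = 11*√406/28 - 190763 = -190763 + 11*√406/28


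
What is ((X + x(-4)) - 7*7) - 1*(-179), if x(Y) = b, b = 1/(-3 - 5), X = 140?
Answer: 2159/8 ≈ 269.88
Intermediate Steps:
b = -⅛ (b = 1/(-8) = -⅛ ≈ -0.12500)
x(Y) = -⅛
((X + x(-4)) - 7*7) - 1*(-179) = ((140 - ⅛) - 7*7) - 1*(-179) = (1119/8 - 49) + 179 = 727/8 + 179 = 2159/8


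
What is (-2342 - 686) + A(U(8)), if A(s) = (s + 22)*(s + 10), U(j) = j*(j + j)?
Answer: 17672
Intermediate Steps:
U(j) = 2*j² (U(j) = j*(2*j) = 2*j²)
A(s) = (10 + s)*(22 + s) (A(s) = (22 + s)*(10 + s) = (10 + s)*(22 + s))
(-2342 - 686) + A(U(8)) = (-2342 - 686) + (220 + (2*8²)² + 32*(2*8²)) = -3028 + (220 + (2*64)² + 32*(2*64)) = -3028 + (220 + 128² + 32*128) = -3028 + (220 + 16384 + 4096) = -3028 + 20700 = 17672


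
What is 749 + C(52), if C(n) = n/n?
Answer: 750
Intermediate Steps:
C(n) = 1
749 + C(52) = 749 + 1 = 750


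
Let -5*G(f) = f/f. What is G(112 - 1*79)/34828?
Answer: -1/174140 ≈ -5.7425e-6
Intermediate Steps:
G(f) = -⅕ (G(f) = -f/(5*f) = -⅕*1 = -⅕)
G(112 - 1*79)/34828 = -⅕/34828 = -⅕*1/34828 = -1/174140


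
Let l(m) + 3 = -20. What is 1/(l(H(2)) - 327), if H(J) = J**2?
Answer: -1/350 ≈ -0.0028571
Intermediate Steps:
l(m) = -23 (l(m) = -3 - 20 = -23)
1/(l(H(2)) - 327) = 1/(-23 - 327) = 1/(-350) = -1/350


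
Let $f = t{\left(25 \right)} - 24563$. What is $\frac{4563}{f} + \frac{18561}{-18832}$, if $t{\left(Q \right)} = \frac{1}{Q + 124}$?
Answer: $- \frac{4485265335}{3829054064} \approx -1.1714$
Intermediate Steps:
$t{\left(Q \right)} = \frac{1}{124 + Q}$
$f = - \frac{3659886}{149}$ ($f = \frac{1}{124 + 25} - 24563 = \frac{1}{149} - 24563 = - \frac{3659886}{149} \approx -24563.0$)
$\frac{4563}{f} + \frac{18561}{-18832} = \frac{4563}{- \frac{3659886}{149}} + \frac{18561}{-18832} = 4563 \left(- \frac{149}{3659886}\right) + 18561 \left(- \frac{1}{18832}\right) = - \frac{75543}{406654} - \frac{18561}{18832} = - \frac{4485265335}{3829054064}$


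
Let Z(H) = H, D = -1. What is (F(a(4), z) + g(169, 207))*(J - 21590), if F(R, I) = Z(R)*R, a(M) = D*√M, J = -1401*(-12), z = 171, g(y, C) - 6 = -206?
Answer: 936488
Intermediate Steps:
g(y, C) = -200 (g(y, C) = 6 - 206 = -200)
J = 16812
a(M) = -√M
F(R, I) = R² (F(R, I) = R*R = R²)
(F(a(4), z) + g(169, 207))*(J - 21590) = ((-√4)² - 200)*(16812 - 21590) = ((-1*2)² - 200)*(-4778) = ((-2)² - 200)*(-4778) = (4 - 200)*(-4778) = -196*(-4778) = 936488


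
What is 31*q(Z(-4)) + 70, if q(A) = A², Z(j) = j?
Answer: 566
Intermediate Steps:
31*q(Z(-4)) + 70 = 31*(-4)² + 70 = 31*16 + 70 = 496 + 70 = 566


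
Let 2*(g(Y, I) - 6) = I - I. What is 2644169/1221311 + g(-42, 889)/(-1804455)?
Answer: 1590425548343/734600246835 ≈ 2.1650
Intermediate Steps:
g(Y, I) = 6 (g(Y, I) = 6 + (I - I)/2 = 6 + (1/2)*0 = 6 + 0 = 6)
2644169/1221311 + g(-42, 889)/(-1804455) = 2644169/1221311 + 6/(-1804455) = 2644169*(1/1221311) + 6*(-1/1804455) = 2644169/1221311 - 2/601485 = 1590425548343/734600246835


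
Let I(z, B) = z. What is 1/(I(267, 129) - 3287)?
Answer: -1/3020 ≈ -0.00033113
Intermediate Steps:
1/(I(267, 129) - 3287) = 1/(267 - 3287) = 1/(-3020) = -1/3020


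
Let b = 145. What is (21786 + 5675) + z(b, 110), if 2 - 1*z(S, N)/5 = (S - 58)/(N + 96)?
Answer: 5658591/206 ≈ 27469.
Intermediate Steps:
z(S, N) = 10 - 5*(-58 + S)/(96 + N) (z(S, N) = 10 - 5*(S - 58)/(N + 96) = 10 - 5*(-58 + S)/(96 + N))
(21786 + 5675) + z(b, 110) = (21786 + 5675) + 5*(250 - 1*145 + 2*110)/(96 + 110) = 27461 + 5*(250 - 145 + 220)/206 = 27461 + 5*(1/206)*325 = 27461 + 1625/206 = 5658591/206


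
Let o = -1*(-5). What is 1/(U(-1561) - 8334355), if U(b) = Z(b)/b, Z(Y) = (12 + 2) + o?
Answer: -1561/13009928174 ≈ -1.1999e-7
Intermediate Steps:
o = 5
Z(Y) = 19 (Z(Y) = (12 + 2) + 5 = 14 + 5 = 19)
U(b) = 19/b
1/(U(-1561) - 8334355) = 1/(19/(-1561) - 8334355) = 1/(19*(-1/1561) - 8334355) = 1/(-19/1561 - 8334355) = 1/(-13009928174/1561) = -1561/13009928174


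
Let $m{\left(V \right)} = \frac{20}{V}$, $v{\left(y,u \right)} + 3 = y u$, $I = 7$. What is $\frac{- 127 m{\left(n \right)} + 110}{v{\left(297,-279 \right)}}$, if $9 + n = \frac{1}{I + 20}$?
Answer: $- \frac{3400}{716199} \approx -0.0047473$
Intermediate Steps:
$n = - \frac{242}{27}$ ($n = -9 + \frac{1}{7 + 20} = -9 + \frac{1}{27} = - \frac{242}{27} \approx -8.963$)
$v{\left(y,u \right)} = -3 + u y$ ($v{\left(y,u \right)} = -3 + y u = -3 + u y$)
$\frac{- 127 m{\left(n \right)} + 110}{v{\left(297,-279 \right)}} = \frac{- 127 \frac{20}{- \frac{242}{27}} + 110}{-3 - 82863} = \frac{- 127 \cdot 20 \left(- \frac{27}{242}\right) + 110}{-3 - 82863} = \frac{\left(-127\right) \left(- \frac{270}{121}\right) + 110}{-82866} = \left(\frac{34290}{121} + 110\right) \left(- \frac{1}{82866}\right) = \frac{47600}{121} \left(- \frac{1}{82866}\right) = - \frac{3400}{716199}$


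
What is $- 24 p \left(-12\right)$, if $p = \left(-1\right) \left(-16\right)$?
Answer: $4608$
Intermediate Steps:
$p = 16$
$- 24 p \left(-12\right) = \left(-24\right) 16 \left(-12\right) = \left(-384\right) \left(-12\right) = 4608$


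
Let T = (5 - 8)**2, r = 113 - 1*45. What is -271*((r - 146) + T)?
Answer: 18699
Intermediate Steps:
r = 68 (r = 113 - 45 = 68)
T = 9 (T = (-3)**2 = 9)
-271*((r - 146) + T) = -271*((68 - 146) + 9) = -271*(-78 + 9) = -271*(-69) = 18699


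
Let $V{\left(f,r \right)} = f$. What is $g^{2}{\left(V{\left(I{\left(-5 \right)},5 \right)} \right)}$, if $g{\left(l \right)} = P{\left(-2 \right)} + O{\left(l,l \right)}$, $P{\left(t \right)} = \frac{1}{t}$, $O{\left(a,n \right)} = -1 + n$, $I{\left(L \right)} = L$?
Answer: $\frac{169}{4} \approx 42.25$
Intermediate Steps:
$g{\left(l \right)} = - \frac{3}{2} + l$ ($g{\left(l \right)} = \frac{1}{-2} + \left(-1 + l\right) = - \frac{1}{2} + \left(-1 + l\right) = - \frac{3}{2} + l$)
$g^{2}{\left(V{\left(I{\left(-5 \right)},5 \right)} \right)} = \left(- \frac{3}{2} - 5\right)^{2} = \left(- \frac{13}{2}\right)^{2} = \frac{169}{4}$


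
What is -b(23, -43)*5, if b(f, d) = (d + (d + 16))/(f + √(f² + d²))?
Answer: -8050/1849 + 350*√2378/1849 ≈ 4.8770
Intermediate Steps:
b(f, d) = (16 + 2*d)/(f + √(d² + f²)) (b(f, d) = (d + (16 + d))/(f + √(d² + f²)) = (16 + 2*d)/(f + √(d² + f²)))
-b(23, -43)*5 = -2*(8 - 43)/(23 + √((-43)² + 23²))*5 = -2*(-35)/(23 + √(1849 + 529))*5 = -2*(-35)/(23 + √2378)*5 = -(-70/(23 + √2378))*5 = -(-350)/(23 + √2378) = 350/(23 + √2378)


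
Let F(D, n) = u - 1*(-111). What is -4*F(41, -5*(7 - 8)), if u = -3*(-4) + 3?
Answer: -504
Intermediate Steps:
u = 15 (u = 12 + 3 = 15)
F(D, n) = 126 (F(D, n) = 15 - 1*(-111) = 15 + 111 = 126)
-4*F(41, -5*(7 - 8)) = -4*126 = -504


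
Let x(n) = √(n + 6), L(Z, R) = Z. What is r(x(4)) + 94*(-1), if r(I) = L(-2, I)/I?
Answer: -94 - √10/5 ≈ -94.632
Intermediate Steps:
x(n) = √(6 + n)
r(I) = -2/I
r(x(4)) + 94*(-1) = -2/√(6 + 4) + 94*(-1) = -2*√10/10 - 94 = -√10/5 - 94 = -94 - √10/5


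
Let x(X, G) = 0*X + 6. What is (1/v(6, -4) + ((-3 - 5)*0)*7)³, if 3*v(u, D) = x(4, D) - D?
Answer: 27/1000 ≈ 0.027000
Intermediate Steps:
x(X, G) = 6 (x(X, G) = 0 + 6 = 6)
v(u, D) = 2 - D/3 (v(u, D) = (6 - D)/3 = 2 - D/3)
(1/v(6, -4) + ((-3 - 5)*0)*7)³ = (1/(2 - ⅓*(-4)) + ((-3 - 5)*0)*7)³ = (1/(2 + 4/3) - 8*0*7)³ = (1/(10/3) + 0*7)³ = (3/10 + 0)³ = (3/10)³ = 27/1000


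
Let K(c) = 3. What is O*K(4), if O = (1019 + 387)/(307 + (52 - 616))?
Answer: -4218/257 ≈ -16.412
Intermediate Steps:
O = -1406/257 (O = 1406/(307 - 564) = 1406/(-257) = 1406*(-1/257) = -1406/257 ≈ -5.4708)
O*K(4) = -1406/257*3 = -4218/257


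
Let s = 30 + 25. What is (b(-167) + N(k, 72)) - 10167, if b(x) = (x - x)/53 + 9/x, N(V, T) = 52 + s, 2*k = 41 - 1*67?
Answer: -1680029/167 ≈ -10060.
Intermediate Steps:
k = -13 (k = (41 - 1*67)/2 = (41 - 67)/2 = (½)*(-26) = -13)
s = 55
N(V, T) = 107 (N(V, T) = 52 + 55 = 107)
b(x) = 9/x (b(x) = 0*(1/53) + 9/x = 0 + 9/x = 9/x)
(b(-167) + N(k, 72)) - 10167 = (9/(-167) + 107) - 10167 = (9*(-1/167) + 107) - 10167 = (-9/167 + 107) - 10167 = 17860/167 - 10167 = -1680029/167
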